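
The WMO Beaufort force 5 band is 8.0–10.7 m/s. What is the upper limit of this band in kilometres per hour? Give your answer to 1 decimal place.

38.5 km/h

8.0–10.7 m/s × 3.6 = 28.8–38.5 km/h.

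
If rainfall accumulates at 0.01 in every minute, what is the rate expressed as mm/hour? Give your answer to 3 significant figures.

15.2 mm/hour

0.01 in/minute × 25.4 mm/in × 60 minute/hour = 15.2 mm/hour.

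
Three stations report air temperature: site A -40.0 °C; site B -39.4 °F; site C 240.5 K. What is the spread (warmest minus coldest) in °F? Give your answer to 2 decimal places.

13.23 °F

site B: -39.4 °F = -39.667 °C.
site C: 240.5 K = -32.650 °C.
Spread: (-32.650) − (-40.000) = 7.350 °C = 13.23 °F.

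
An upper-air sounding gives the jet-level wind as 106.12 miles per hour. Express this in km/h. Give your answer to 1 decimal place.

170.8 km/h

1 mph = 1.60934 km/h, so 106.12 × 1.60934 = 170.8 km/h.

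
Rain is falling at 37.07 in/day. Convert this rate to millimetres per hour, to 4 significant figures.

39.23 mm/hour

37.07 in/day × 25.4 mm/in × 0.0416667 day/hour = 39.23 mm/hour.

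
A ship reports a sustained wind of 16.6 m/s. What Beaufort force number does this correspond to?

Beaufort force 7

16.6 m/s lies in the Beaufort 7 band (near gale, 13.9–17.1 m/s).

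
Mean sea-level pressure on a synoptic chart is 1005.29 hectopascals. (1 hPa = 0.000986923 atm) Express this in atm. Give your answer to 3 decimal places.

1 hPa = 0.000986923 atm, so 1005.29 × 0.000986923 = 0.992 atm.

0.992 atm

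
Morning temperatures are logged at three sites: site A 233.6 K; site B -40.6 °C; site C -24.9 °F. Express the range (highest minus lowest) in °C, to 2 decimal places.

site A: 233.6 K = -39.550 °C.
site C: -24.9 °F = -31.611 °C.
Spread: (-31.611) − (-40.600) = 8.989 °C.

8.99 °C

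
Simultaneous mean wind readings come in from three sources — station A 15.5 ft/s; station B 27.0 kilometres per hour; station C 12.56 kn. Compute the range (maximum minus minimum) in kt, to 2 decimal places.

5.40 kt

station A: 15.5 ft/s = 9.1835 kt.
station B: 27.0 km/h = 14.5788 kt.
Spread: 14.5788 − 9.1835 = 5.40 kt.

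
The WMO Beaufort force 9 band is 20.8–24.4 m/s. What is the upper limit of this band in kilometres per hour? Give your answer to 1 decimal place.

87.8 km/h

20.8–24.4 m/s × 3.6 = 74.9–87.8 km/h.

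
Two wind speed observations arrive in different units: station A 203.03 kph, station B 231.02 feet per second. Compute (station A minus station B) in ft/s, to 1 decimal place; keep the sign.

station A: 203.03 km/h = 185.030 ft/s.
Difference: 185.030 − 231.020 = -46.0 ft/s.

-46.0 ft/s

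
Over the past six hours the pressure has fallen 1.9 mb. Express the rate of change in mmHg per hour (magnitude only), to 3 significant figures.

1.9 mb / 6 h × 0.750062 mmHg/mb = 0.238 mmHg/h.

0.238 mmHg per hour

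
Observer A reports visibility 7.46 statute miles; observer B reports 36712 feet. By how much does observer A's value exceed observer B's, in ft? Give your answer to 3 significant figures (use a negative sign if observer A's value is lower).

observer A: 7.46 SM = 39388.80 ft.
Difference: 39388.80 − 36712.00 = 2680 ft.

2680 ft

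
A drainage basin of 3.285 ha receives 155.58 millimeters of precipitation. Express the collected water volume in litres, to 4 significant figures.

5111000 litres

Area: 3.285 ha = 32850 m².
1 mm over 1 m² is 1 L, so volume = 155.58 × 32850 = 5110803 L ≈ 5111000 L.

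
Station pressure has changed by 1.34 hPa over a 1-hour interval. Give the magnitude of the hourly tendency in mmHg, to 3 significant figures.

1.34 hPa / 1 h × 0.750062 mmHg/hPa = 1.01 mmHg/h.

1.01 mmHg per hour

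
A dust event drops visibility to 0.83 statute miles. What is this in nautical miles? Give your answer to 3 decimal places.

1 SM = 0.868976 nmi, so 0.83 × 0.868976 = 0.721 nmi.

0.721 nmi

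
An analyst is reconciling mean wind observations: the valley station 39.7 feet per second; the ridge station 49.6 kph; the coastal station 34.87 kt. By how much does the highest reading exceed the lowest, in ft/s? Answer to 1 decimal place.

19.2 ft/s

the ridge station: 49.6 km/h = 45.203 ft/s.
the coastal station: 34.87 kt = 58.854 ft/s.
Spread: 58.854 − 39.700 = 19.2 ft/s.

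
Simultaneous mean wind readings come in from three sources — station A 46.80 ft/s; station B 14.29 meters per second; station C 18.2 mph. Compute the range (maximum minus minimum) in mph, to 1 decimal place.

station A: 46.80 ft/s = 31.909 mph.
station B: 14.29 m/s = 31.966 mph.
Spread: 31.966 − 18.200 = 13.8 mph.

13.8 mph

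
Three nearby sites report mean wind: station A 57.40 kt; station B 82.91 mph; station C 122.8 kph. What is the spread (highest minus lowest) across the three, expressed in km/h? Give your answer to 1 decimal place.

station A: 57.40 kt = 106.305 km/h.
station B: 82.91 mph = 133.431 km/h.
Spread: 133.431 − 106.305 = 27.1 km/h.

27.1 km/h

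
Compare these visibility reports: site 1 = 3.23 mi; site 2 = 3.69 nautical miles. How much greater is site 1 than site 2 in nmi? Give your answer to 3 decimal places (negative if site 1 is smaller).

site 1: 3.23 SM = 2.80679 nmi.
Difference: 2.80679 − 3.69000 = -0.883 nmi.

-0.883 nmi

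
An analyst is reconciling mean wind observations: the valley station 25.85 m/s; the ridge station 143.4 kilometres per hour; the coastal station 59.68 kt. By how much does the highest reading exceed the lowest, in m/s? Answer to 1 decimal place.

the ridge station: 143.4 km/h = 39.833 m/s.
the coastal station: 59.68 kt = 30.702 m/s.
Spread: 39.833 − 25.850 = 14.0 m/s.

14.0 m/s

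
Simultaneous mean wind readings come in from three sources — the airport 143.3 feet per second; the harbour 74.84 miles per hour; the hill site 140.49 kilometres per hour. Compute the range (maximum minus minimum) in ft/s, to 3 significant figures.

33.5 ft/s

the harbour: 74.84 mph = 109.765 ft/s.
the hill site: 140.49 km/h = 128.035 ft/s.
Spread: 143.300 − 109.765 = 33.5 ft/s.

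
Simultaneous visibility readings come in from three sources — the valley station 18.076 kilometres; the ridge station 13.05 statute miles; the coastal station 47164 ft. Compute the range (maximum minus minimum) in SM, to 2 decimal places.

the valley station: 18.076 km = 11.2319 SM.
the coastal station: 47164 ft = 8.9326 SM.
Spread: 13.0500 − 8.9326 = 4.12 SM.

4.12 SM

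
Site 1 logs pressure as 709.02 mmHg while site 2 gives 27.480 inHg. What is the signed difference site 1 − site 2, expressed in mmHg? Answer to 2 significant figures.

11 mmHg

site 2: 27.480 inHg = 697.99 mmHg.
Difference: 709.02 − 697.99 = 11 mmHg.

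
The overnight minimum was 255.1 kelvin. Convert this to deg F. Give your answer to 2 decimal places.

First to °C: -18.05 °C.
Then to °F: -0.49 °F.

-0.49 °F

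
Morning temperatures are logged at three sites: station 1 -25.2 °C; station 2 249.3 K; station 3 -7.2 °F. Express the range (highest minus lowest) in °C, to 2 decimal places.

3.42 °C

station 2: 249.3 K = -23.850 °C.
station 3: -7.2 °F = -21.778 °C.
Spread: (-21.778) − (-25.200) = 3.422 °C.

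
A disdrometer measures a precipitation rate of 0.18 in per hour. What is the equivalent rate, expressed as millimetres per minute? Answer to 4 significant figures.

0.18 in/hour × 25.4 mm/in × 0.0166667 hour/minute = 0.07620 mm/minute.

0.07620 mm/minute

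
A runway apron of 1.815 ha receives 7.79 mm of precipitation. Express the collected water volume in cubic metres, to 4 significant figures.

Area: 1.815 ha = 18150 m².
1 mm over 1 m² is 1 L, so volume = 7.79 × 18150 = 141388.5 L = 141.4 m³.

141.4 cubic metres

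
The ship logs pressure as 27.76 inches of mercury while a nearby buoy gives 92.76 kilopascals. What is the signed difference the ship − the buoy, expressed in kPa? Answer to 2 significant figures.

1.2 kPa

the ship: 27.76 inHg = 94.006 kPa.
Difference: 94.006 − 92.760 = 1.2 kPa.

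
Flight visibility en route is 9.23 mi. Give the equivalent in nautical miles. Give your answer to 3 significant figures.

8.02 nmi

1 SM = 0.868976 nmi, so 9.23 × 0.868976 = 8.02 nmi.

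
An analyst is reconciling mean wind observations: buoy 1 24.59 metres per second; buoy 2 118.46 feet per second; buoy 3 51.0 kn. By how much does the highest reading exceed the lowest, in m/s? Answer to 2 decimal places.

buoy 2: 118.46 ft/s = 36.1066 m/s.
buoy 3: 51.0 kt = 26.2367 m/s.
Spread: 36.1066 − 24.5900 = 11.52 m/s.

11.52 m/s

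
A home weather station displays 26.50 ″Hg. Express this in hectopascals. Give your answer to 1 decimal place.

1 inHg = 33.8639 hPa, so 26.50 × 33.8639 = 897.4 hPa.

897.4 hPa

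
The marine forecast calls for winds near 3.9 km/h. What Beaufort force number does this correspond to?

Beaufort force 1

3.9 km/h = 1.1 m/s, which is Beaufort 1 (light air, 0.3–1.5 m/s).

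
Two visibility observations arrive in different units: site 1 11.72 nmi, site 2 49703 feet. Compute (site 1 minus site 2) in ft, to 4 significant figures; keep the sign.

site 1: 11.72 nmi = 71212.07 ft.
Difference: 71212.07 − 49703.00 = 21510 ft.

21510 ft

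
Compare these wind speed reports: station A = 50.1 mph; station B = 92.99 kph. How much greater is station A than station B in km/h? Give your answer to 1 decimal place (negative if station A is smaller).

-12.4 km/h

station A: 50.1 mph = 80.628 km/h.
Difference: 80.628 − 92.990 = -12.4 km/h.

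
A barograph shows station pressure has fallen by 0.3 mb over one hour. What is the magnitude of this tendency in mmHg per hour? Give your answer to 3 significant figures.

0.225 mmHg per hour

0.3 mb / 1 h × 0.750062 mmHg/mb = 0.225 mmHg/h.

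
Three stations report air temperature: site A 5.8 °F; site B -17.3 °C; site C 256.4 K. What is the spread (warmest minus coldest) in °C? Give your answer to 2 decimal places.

2.74 °C

site A: 5.8 °F = -14.556 °C.
site C: 256.4 K = -16.750 °C.
Spread: (-14.556) − (-17.300) = 2.744 °C.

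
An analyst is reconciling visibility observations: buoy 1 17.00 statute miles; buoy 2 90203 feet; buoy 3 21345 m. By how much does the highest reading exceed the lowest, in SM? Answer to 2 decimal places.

3.82 SM

buoy 2: 90203 ft = 17.0839 SM.
buoy 3: 21345 m = 13.2632 SM.
Spread: 17.0839 − 13.2632 = 3.82 SM.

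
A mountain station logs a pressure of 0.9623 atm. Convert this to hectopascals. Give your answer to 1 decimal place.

1 atm = 1013.25 hPa, so 0.9623 × 1013.25 = 975.1 hPa.

975.1 hPa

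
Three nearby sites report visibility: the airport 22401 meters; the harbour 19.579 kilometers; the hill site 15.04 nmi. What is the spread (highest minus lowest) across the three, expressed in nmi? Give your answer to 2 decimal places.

4.47 nmi

the airport: 22401 m = 12.0956 nmi.
the harbour: 19.579 km = 10.5718 nmi.
Spread: 15.0400 − 10.5718 = 4.47 nmi.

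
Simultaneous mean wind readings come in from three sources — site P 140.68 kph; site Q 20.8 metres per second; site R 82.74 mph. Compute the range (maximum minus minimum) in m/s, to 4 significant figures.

18.28 m/s

site P: 140.68 km/h = 39.0778 m/s.
site R: 82.74 mph = 36.9881 m/s.
Spread: 39.0778 − 20.8000 = 18.28 m/s.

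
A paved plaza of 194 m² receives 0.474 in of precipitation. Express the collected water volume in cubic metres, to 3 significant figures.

Depth: 0.474 in × 25.4 = 12.0396 mm.
1 mm over 1 m² is 1 L, so volume = 12.0396 × 194 = 2335.6824 L = 2.34 m³.

2.34 cubic metres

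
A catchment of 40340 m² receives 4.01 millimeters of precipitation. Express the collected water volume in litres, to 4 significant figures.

1 mm over 1 m² is 1 L, so volume = 4.01 × 40340 = 161763.4 L ≈ 161800 L.

161800 litres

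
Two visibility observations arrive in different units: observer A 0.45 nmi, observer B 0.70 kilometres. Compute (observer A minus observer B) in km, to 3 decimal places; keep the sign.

0.133 km

observer A: 0.45 nmi = 0.83340 km.
Difference: 0.83340 − 0.70000 = 0.133 km.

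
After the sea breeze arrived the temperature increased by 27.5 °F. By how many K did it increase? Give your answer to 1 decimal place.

15.3 K

A change of 1 °C equals a change of 1.8 °F: ΔK = 27.5 × 0.5556 = 15.3 K.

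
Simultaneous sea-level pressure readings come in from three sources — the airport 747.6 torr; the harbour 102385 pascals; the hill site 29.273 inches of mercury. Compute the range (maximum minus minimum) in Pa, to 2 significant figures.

the airport: 747.6 mmHg = 99671.82 Pa.
the hill site: 29.273 inHg = 99129.77 Pa.
Spread: 102385.00 − 99129.77 = 3300 Pa.

3300 Pa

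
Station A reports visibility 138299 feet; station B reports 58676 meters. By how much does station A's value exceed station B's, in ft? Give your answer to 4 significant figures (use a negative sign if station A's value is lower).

-54210 ft

station B: 58676 m = 192506.56 ft.
Difference: 138299.00 − 192506.56 = -54210 ft.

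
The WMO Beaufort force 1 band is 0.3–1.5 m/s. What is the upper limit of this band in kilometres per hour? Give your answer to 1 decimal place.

0.3–1.5 m/s × 3.6 = 1.1–5.4 km/h.

5.4 km/h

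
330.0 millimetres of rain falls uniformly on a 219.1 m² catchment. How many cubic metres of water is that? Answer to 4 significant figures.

1 mm over 1 m² is 1 L, so volume = 330 × 219.1 = 72303 L = 72.30 m³.

72.30 cubic metres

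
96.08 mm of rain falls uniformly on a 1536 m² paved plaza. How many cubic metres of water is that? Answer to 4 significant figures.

1 mm over 1 m² is 1 L, so volume = 96.08 × 1536 = 147578.88 L = 147.6 m³.

147.6 cubic metres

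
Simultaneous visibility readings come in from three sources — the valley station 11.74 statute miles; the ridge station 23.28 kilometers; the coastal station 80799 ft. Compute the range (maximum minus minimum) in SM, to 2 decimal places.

the ridge station: 23.28 km = 14.4655 SM.
the coastal station: 80799 ft = 15.3028 SM.
Spread: 15.3028 − 11.7400 = 3.56 SM.

3.56 SM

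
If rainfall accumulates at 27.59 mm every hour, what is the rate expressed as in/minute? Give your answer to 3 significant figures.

27.59 mm/hour × 0.0393701 in/mm × 0.0166667 hour/minute = 0.0181 in/minute.

0.0181 in/minute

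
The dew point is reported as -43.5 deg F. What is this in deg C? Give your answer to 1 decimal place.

°C = (°F − 32) × 5/9 = (-43.5 − 32) / 1.8 = -41.9 °C.

-41.9 °C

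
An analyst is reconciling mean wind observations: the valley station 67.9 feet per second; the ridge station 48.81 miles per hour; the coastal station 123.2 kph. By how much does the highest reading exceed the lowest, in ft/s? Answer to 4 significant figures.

the ridge station: 48.81 mph = 71.5880 ft/s.
the coastal station: 123.2 km/h = 112.2776 ft/s.
Spread: 112.2776 − 67.9000 = 44.38 ft/s.

44.38 ft/s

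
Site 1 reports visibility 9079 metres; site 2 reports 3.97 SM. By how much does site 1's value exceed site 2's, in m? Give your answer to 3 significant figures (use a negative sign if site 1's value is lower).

2690 m

site 2: 3.97 SM = 6389.10 m.
Difference: 9079.00 − 6389.10 = 2690 m.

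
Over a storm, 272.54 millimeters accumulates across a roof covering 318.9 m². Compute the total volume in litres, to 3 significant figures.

86900 litres

1 mm over 1 m² is 1 L, so volume = 272.54 × 318.9 = 86913.006 L ≈ 86900 L.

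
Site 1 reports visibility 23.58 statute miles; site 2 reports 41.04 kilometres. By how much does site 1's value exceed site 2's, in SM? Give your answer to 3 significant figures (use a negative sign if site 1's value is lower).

-1.92 SM

site 2: 41.04 km = 25.5011 SM.
Difference: 23.5800 − 25.5011 = -1.92 SM.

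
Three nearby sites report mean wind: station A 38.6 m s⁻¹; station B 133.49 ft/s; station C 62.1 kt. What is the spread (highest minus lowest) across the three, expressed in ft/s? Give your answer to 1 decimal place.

28.7 ft/s

station A: 38.6 m/s = 126.640 ft/s.
station C: 62.1 kt = 104.813 ft/s.
Spread: 133.490 − 104.813 = 28.7 ft/s.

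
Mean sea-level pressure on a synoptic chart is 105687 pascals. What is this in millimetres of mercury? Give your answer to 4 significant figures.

792.7 mmHg

1 Pa = 0.00750062 mmHg, so 105687 × 0.00750062 = 792.7 mmHg.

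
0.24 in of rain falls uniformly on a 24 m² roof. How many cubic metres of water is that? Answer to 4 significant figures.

Depth: 0.24 in × 25.4 = 6.096 mm.
1 mm over 1 m² is 1 L, so volume = 6.096 × 24 = 146.304 L = 0.1463 m³.

0.1463 cubic metres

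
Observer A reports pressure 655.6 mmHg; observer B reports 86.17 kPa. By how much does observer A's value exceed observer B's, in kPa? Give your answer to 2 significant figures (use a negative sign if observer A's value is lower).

1.2 kPa

observer A: 655.6 mmHg = 87.406 kPa.
Difference: 87.406 − 86.170 = 1.2 kPa.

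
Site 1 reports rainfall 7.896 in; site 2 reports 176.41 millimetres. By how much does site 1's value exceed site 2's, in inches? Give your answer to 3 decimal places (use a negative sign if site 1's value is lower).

site 2: 176.41 mm = 6.94528 in.
Difference: 7.89600 − 6.94528 = 0.951 in.

0.951 in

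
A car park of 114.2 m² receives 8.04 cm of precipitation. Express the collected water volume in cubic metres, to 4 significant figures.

Depth: 8.04 cm × 10 = 80.4 mm.
1 mm over 1 m² is 1 L, so volume = 80.4 × 114.2 = 9181.68 L = 9.182 m³.

9.182 cubic metres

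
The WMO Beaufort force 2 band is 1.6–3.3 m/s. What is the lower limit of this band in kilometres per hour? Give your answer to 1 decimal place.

1.6–3.3 m/s × 3.6 = 5.8–11.9 km/h.

5.8 km/h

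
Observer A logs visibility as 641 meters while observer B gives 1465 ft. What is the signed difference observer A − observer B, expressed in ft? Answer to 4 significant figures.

638.0 ft

observer A: 641 m = 2103.018 ft.
Difference: 2103.018 − 1465.000 = 638.0 ft.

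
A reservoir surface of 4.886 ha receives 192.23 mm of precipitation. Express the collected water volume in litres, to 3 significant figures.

9390000 litres

Area: 4.886 ha = 48860 m².
1 mm over 1 m² is 1 L, so volume = 192.23 × 48860 = 9392357.8 L ≈ 9390000 L.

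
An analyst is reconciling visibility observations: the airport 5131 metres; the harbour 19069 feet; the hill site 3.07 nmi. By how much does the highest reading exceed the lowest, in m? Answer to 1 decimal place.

the harbour: 19069 ft = 5812.231 m.
the hill site: 3.07 nmi = 5685.640 m.
Spread: 5812.231 − 5131.000 = 681.2 m.

681.2 m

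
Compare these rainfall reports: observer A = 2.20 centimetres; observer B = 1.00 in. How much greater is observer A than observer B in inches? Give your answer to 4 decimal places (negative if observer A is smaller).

-0.1339 in

observer A: 2.20 cm = 0.866142 in.
Difference: 0.866142 − 1.000000 = -0.1339 in.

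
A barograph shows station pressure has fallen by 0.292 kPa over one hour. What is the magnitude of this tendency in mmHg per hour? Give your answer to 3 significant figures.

0.292 kPa / 1 h × 7.50062 mmHg/kPa = 2.19 mmHg/h.

2.19 mmHg per hour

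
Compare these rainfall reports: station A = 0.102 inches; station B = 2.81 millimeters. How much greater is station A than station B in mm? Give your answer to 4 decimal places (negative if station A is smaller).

station A: 0.102 in = 2.590800 mm.
Difference: 2.590800 − 2.810000 = -0.2192 mm.

-0.2192 mm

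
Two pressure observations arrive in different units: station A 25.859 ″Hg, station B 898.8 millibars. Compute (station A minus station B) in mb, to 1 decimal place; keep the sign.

station A: 25.859 inHg = 875.686 mb.
Difference: 875.686 − 898.800 = -23.1 mb.

-23.1 mb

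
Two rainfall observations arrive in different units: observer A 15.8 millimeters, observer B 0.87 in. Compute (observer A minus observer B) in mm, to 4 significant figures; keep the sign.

-6.298 mm

observer B: 0.87 in = 22.09800 mm.
Difference: 15.80000 − 22.09800 = -6.298 mm.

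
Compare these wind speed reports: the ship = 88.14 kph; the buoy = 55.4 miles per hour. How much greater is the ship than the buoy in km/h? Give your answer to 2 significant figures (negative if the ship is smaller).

-1.0 km/h

the buoy: 55.4 mph = 89.158 km/h.
Difference: 88.140 − 89.158 = -1.0 km/h.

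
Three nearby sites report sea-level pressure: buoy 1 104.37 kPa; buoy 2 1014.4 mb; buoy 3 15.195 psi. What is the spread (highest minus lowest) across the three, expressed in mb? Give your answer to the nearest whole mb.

33 mb

buoy 1: 104.37 kPa = 1043.70 mb.
buoy 3: 15.195 psi = 1047.66 mb.
Spread: 1047.66 − 1014.40 = 33 mb.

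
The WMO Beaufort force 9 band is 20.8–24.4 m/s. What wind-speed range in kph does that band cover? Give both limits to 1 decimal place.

74.9 to 87.8 km/h

20.8–24.4 m/s × 3.6 = 74.9–87.8 km/h.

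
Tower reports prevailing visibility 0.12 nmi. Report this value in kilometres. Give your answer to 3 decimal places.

0.222 km

1 nmi = 1.852 km, so 0.12 × 1.852 = 0.222 km.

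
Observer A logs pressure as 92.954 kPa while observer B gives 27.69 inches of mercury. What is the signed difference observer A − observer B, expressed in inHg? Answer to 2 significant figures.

-0.24 inHg

observer A: 92.954 kPa = 27.4493 inHg.
Difference: 27.4493 − 27.6900 = -0.24 inHg.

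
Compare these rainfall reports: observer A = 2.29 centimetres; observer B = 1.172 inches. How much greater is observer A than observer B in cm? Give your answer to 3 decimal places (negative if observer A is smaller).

observer B: 1.172 in = 2.97688 cm.
Difference: 2.29000 − 2.97688 = -0.687 cm.

-0.687 cm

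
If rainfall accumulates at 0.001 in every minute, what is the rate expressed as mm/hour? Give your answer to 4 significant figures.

0.001 in/minute × 25.4 mm/in × 60 minute/hour = 1.524 mm/hour.

1.524 mm/hour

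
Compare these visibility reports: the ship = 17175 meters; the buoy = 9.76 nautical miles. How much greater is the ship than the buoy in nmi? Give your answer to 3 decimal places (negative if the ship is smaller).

-0.486 nmi

the ship: 17175 m = 9.27376 nmi.
Difference: 9.27376 − 9.76000 = -0.486 nmi.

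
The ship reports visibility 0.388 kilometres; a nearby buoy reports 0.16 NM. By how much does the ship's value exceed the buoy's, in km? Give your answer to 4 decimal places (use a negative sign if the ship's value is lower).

0.0917 km

the buoy: 0.16 nmi = 0.296320 km.
Difference: 0.388000 − 0.296320 = 0.0917 km.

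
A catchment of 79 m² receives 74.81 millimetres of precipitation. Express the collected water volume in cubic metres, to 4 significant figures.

5.910 cubic metres

1 mm over 1 m² is 1 L, so volume = 74.81 × 79 = 5909.99 L = 5.910 m³.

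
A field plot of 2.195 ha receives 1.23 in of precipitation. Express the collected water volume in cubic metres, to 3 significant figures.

686 cubic metres

Depth: 1.23 in × 25.4 = 31.242 mm.
Area: 2.195 ha = 21950 m².
1 mm over 1 m² is 1 L, so volume = 31.242 × 21950 = 685761.9 L = 686 m³.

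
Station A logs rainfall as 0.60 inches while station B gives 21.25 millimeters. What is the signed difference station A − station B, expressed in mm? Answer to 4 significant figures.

station A: 0.60 in = 15.24000 mm.
Difference: 15.24000 − 21.25000 = -6.010 mm.

-6.010 mm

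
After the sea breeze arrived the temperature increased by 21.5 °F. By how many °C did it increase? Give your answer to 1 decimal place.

Converting a difference, only the 9/5 scale factor applies: Δ°C = 21.5 × 0.5556 = 11.9 °C.

11.9 °C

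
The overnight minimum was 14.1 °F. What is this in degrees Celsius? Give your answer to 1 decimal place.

-9.9 °C

°C = (°F − 32) × 5/9 = (14.1 − 32) / 1.8 = -9.9 °C.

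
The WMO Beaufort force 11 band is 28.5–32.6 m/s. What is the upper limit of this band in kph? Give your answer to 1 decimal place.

28.5–32.6 m/s × 3.6 = 102.6–117.4 km/h.

117.4 km/h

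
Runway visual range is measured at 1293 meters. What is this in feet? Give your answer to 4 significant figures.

4242 ft

1 m = 3.28084 ft, so 1293 × 3.28084 = 4242 ft.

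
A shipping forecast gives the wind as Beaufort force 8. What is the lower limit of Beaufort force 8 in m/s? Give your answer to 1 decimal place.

Beaufort 8 (gale) spans 17.2–20.7 m/s.

17.2 m/s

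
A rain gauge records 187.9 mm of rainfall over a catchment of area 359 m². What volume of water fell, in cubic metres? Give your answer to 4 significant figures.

67.46 cubic metres

1 mm over 1 m² is 1 L, so volume = 187.9 × 359 = 67456.1 L = 67.46 m³.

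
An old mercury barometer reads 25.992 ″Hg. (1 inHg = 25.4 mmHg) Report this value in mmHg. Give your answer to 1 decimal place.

1 inHg = 25.4 mmHg, so 25.992 × 25.4 = 660.2 mmHg.

660.2 mmHg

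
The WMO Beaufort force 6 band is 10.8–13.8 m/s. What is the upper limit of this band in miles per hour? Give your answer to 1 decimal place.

10.8–13.8 m/s × 2.237 = 24.2–30.9 mph.

30.9 mph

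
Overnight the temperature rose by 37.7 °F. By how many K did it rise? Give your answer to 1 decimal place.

20.9 K

Converting a difference, only the 9/5 scale factor applies: ΔK = 37.7 × 0.5556 = 20.9 K.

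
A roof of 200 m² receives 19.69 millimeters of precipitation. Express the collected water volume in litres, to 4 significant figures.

1 mm over 1 m² is 1 L, so volume = 19.69 × 200 = 3938 L.

3938 litres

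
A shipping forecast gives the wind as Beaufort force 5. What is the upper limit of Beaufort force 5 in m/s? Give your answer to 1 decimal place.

10.7 m/s

Beaufort 5 (fresh breeze) spans 8.0–10.7 m/s.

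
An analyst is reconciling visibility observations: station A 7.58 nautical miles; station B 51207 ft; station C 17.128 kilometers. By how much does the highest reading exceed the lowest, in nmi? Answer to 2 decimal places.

1.67 nmi

station B: 51207 ft = 8.4276 nmi.
station C: 17.128 km = 9.2484 nmi.
Spread: 9.2484 − 7.5800 = 1.67 nmi.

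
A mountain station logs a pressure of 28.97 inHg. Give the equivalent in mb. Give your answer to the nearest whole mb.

981 mb

1 inHg = 33.8639 mb, so 28.97 × 33.8639 = 981 mb.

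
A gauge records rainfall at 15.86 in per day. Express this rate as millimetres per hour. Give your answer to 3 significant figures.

16.8 mm/hour

15.86 in/day × 25.4 mm/in × 0.0416667 day/hour = 16.8 mm/hour.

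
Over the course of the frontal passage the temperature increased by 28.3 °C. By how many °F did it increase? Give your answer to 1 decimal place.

50.9 °F

For a temperature change the 32° offset cancels: Δ°F = 28.3 × 1.8 = 50.9 °F.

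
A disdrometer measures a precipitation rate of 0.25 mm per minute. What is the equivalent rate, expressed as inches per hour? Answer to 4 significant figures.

0.25 mm/minute × 0.0393701 in/mm × 60 minute/hour = 0.5906 in/hour.

0.5906 in/hour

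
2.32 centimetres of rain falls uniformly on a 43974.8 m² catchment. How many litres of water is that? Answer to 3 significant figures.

Depth: 2.32 cm × 10 = 23.2 mm.
1 mm over 1 m² is 1 L, so volume = 23.2 × 43974.8 = 1020215.4 L ≈ 1020000 L.

1020000 litres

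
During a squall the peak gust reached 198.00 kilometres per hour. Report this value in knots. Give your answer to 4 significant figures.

106.9 kt

1 km/h = 0.539957 kt, so 198.00 × 0.539957 = 106.9 kt.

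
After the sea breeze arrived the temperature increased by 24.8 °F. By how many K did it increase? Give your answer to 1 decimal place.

13.8 K

For a temperature change the 32° offset cancels: ΔK = 24.8 × 0.5556 = 13.8 K.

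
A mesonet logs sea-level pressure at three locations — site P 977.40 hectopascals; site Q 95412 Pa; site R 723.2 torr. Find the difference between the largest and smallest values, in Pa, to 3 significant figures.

2330 Pa

site P: 977.40 hPa = 97740.00 Pa.
site R: 723.2 mmHg = 96418.75 Pa.
Spread: 97740.00 − 95412.00 = 2330 Pa.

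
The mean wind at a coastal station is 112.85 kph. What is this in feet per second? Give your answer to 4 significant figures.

102.8 ft/s

1 km/h = 0.911344 ft/s, so 112.85 × 0.911344 = 102.8 ft/s.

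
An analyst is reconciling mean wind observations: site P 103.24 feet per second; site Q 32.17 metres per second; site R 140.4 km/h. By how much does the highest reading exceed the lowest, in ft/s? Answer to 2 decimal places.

site Q: 32.17 m/s = 105.5446 ft/s.
site R: 140.4 km/h = 127.9528 ft/s.
Spread: 127.9528 − 103.2400 = 24.71 ft/s.

24.71 ft/s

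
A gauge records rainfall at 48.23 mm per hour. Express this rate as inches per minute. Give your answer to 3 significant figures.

48.23 mm/hour × 0.0393701 in/mm × 0.0166667 hour/minute = 0.0316 in/minute.

0.0316 in/minute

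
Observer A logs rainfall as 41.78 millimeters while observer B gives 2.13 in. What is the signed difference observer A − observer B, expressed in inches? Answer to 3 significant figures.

-0.485 in

observer A: 41.78 mm = 1.64488 in.
Difference: 1.64488 − 2.13000 = -0.485 in.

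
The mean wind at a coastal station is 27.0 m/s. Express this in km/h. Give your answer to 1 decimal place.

1 m/s = 3.6 km/h, so 27.0 × 3.6 = 97.2 km/h.

97.2 km/h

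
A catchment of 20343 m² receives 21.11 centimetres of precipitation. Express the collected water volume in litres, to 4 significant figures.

4294000 litres

Depth: 21.11 cm × 10 = 211.1 mm.
1 mm over 1 m² is 1 L, so volume = 211.1 × 20343 = 4294407.3 L ≈ 4294000 L.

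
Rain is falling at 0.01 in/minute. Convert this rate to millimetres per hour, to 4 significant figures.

0.01 in/minute × 25.4 mm/in × 60 minute/hour = 15.24 mm/hour.

15.24 mm/hour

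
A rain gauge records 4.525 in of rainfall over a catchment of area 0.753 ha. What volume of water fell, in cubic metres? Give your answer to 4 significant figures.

Depth: 4.525 in × 25.4 = 114.935 mm.
Area: 0.753 ha = 7530 m².
1 mm over 1 m² is 1 L, so volume = 114.935 × 7530 = 865460.55 L = 865.5 m³.

865.5 cubic metres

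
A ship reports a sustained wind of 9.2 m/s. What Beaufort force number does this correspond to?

9.2 m/s lies in the Beaufort 5 band (fresh breeze, 8.0–10.7 m/s).

Beaufort force 5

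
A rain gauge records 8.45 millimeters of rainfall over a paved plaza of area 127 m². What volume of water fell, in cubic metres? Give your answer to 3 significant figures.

1 mm over 1 m² is 1 L, so volume = 8.45 × 127 = 1073.15 L = 1.07 m³.

1.07 cubic metres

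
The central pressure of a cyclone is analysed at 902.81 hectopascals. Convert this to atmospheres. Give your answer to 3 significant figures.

0.891 atm

1 hPa = 0.000986923 atm, so 902.81 × 0.000986923 = 0.891 atm.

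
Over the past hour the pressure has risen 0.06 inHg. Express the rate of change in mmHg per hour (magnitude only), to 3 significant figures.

1.52 mmHg per hour

0.06 inHg / 1 h × 25.4 mmHg/inHg = 1.52 mmHg/h.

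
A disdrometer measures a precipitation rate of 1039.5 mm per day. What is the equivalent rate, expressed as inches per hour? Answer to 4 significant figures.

1.705 in/hour

1039.5 mm/day × 0.0393701 in/mm × 0.0416667 day/hour = 1.705 in/hour.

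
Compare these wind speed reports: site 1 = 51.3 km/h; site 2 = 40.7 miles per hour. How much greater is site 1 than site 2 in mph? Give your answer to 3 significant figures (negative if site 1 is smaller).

-8.82 mph

site 1: 51.3 km/h = 31.8763 mph.
Difference: 31.8763 − 40.7000 = -8.82 mph.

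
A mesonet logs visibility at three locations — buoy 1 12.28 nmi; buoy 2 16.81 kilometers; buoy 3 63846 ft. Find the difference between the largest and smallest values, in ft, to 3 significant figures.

19500 ft

buoy 1: 12.28 nmi = 74614.70 ft.
buoy 2: 16.81 km = 55150.92 ft.
Spread: 74614.70 − 55150.92 = 19500 ft.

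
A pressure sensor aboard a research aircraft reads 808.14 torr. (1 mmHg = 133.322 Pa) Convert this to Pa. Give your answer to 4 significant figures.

1 mmHg = 133.322 Pa, so 808.14 × 133.322 = 107700 Pa.

107700 Pa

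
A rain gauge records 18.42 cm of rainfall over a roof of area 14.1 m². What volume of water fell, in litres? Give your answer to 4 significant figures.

2597 litres

Depth: 18.42 cm × 10 = 184.2 mm.
1 mm over 1 m² is 1 L, so volume = 184.2 × 14.1 = 2597.22 L ≈ 2597 L.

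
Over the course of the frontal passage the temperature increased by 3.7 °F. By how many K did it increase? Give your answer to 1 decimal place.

Converting a difference, only the 9/5 scale factor applies: ΔK = 3.7 × 0.5556 = 2.1 K.

2.1 K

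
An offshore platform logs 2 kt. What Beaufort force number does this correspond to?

Beaufort force 1

2 kt lies in the Beaufort 1 band (light air, 1–3 kt).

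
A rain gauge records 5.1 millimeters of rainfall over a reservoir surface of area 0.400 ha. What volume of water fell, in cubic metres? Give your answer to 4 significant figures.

20.40 cubic metres

Area: 0.400 ha = 4000 m².
1 mm over 1 m² is 1 L, so volume = 5.1 × 4000 = 20400 L = 20.40 m³.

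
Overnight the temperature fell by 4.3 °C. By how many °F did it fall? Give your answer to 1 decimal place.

7.7 °F

Converting a difference, only the 9/5 scale factor applies: Δ°F = 4.3 × 1.8 = 7.7 °F.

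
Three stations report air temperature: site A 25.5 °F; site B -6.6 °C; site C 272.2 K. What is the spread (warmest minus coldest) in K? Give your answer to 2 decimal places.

site A: 25.5 °F = -3.611 °C.
site C: 272.2 K = -0.950 °C.
Spread: (-0.950) − (-6.600) = 5.650 °C.

5.65 K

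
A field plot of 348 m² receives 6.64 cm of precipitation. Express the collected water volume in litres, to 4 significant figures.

23110 litres

Depth: 6.64 cm × 10 = 66.4 mm.
1 mm over 1 m² is 1 L, so volume = 66.4 × 348 = 23107.2 L ≈ 23110 L.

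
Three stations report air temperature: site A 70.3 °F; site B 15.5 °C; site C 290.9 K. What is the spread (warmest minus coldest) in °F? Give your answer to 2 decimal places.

10.40 °F

site A: 70.3 °F = 21.278 °C.
site C: 290.9 K = 17.750 °C.
Spread: 21.278 − 15.500 = 5.778 °C = 10.40 °F.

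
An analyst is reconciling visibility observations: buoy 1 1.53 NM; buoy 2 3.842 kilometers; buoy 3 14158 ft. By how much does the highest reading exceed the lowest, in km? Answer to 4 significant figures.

1.482 km

buoy 1: 1.53 nmi = 2.83356 km.
buoy 3: 14158 ft = 4.31536 km.
Spread: 4.31536 − 2.83356 = 1.482 km.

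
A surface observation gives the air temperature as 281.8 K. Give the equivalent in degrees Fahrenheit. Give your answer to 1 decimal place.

First to °C: 8.65 °C.
Then to °F: 47.6 °F.

47.6 °F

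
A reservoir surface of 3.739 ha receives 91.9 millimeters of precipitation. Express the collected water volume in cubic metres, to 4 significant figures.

Area: 3.739 ha = 37390 m².
1 mm over 1 m² is 1 L, so volume = 91.9 × 37390 = 3436141 L = 3436 m³.

3436 cubic metres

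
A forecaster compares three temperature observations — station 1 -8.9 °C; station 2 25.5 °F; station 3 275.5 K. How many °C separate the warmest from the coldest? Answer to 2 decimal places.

11.25 °C

station 2: 25.5 °F = -3.611 °C.
station 3: 275.5 K = 2.350 °C.
Spread: 2.350 − (-8.900) = 11.250 °C.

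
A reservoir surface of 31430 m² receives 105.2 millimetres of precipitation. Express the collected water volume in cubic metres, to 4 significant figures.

3306 cubic metres

1 mm over 1 m² is 1 L, so volume = 105.2 × 31430 = 3306436 L = 3306 m³.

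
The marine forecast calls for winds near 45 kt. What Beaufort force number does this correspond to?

45 kt lies in the Beaufort 9 band (strong gale, 41–47 kt).

Beaufort force 9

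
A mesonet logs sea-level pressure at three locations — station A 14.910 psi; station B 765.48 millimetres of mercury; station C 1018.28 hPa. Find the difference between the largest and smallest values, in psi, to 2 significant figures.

0.14 psi

station B: 765.48 mmHg = 14.8019 psi.
station C: 1018.28 hPa = 14.7689 psi.
Spread: 14.9100 − 14.7689 = 0.14 psi.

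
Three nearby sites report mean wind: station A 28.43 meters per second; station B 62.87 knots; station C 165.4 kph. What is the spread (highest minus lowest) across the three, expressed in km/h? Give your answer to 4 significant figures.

station A: 28.43 m/s = 102.3480 km/h.
station B: 62.87 kt = 116.4352 km/h.
Spread: 165.4000 − 102.3480 = 63.05 km/h.

63.05 km/h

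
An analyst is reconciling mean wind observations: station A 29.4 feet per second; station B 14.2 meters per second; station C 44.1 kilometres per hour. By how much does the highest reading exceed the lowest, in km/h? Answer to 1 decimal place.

station A: 29.4 ft/s = 32.260 km/h.
station B: 14.2 m/s = 51.120 km/h.
Spread: 51.120 − 32.260 = 18.9 km/h.

18.9 km/h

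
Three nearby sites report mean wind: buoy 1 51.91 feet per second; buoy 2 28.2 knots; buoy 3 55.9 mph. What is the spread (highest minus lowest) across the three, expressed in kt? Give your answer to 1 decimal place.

buoy 1: 51.91 ft/s = 30.756 kt.
buoy 3: 55.9 mph = 48.576 kt.
Spread: 48.576 − 28.200 = 20.4 kt.

20.4 kt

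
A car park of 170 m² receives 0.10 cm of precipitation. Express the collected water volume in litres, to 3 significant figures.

170 litres

Depth: 0.10 cm × 10 = 1 mm.
1 mm over 1 m² is 1 L, so volume = 1 × 170 = 170 L.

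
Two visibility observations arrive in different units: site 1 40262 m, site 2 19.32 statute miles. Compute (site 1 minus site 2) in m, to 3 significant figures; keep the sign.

site 2: 19.32 SM = 31092.53 m.
Difference: 40262.00 − 31092.53 = 9170 m.

9170 m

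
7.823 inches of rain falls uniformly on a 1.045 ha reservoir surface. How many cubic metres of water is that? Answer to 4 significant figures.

2076 cubic metres

Depth: 7.823 in × 25.4 = 198.7042 mm.
Area: 1.045 ha = 10450 m².
1 mm over 1 m² is 1 L, so volume = 198.7042 × 10450 = 2076458.9 L = 2076 m³.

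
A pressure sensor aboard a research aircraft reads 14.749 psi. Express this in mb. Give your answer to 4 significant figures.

1 psi = 68.9476 mb, so 14.749 × 68.9476 = 1017 mb.

1017 mb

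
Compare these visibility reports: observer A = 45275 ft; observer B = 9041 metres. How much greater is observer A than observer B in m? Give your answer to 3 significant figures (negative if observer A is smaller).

4760 m

observer A: 45275 ft = 13799.82 m.
Difference: 13799.82 − 9041.00 = 4760 m.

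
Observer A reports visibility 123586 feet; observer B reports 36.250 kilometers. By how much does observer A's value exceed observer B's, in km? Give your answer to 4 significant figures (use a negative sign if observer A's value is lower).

observer A: 123586 ft = 37.66901 km.
Difference: 37.66901 − 36.25000 = 1.419 km.

1.419 km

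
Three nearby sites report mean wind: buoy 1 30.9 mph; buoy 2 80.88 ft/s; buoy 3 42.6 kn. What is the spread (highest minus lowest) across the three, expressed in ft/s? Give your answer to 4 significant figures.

buoy 1: 30.9 mph = 45.3200 ft/s.
buoy 3: 42.6 kt = 71.9007 ft/s.
Spread: 80.8800 − 45.3200 = 35.56 ft/s.

35.56 ft/s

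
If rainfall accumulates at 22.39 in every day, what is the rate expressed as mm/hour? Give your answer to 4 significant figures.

23.70 mm/hour

22.39 in/day × 25.4 mm/in × 0.0416667 day/hour = 23.70 mm/hour.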